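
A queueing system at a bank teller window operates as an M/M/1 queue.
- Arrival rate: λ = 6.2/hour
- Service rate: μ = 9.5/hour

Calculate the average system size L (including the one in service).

ρ = λ/μ = 6.2/9.5 = 0.6526
For M/M/1: L = λ/(μ-λ)
L = 6.2/(9.5-6.2) = 6.2/3.30
L = 1.8788 transactions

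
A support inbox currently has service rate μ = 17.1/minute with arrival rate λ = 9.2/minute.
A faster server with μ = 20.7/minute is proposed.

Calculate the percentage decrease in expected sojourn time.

System 1: ρ₁ = 9.2/17.1 = 0.5380, W₁ = 1/(17.1-9.2) = 0.12658
System 2: ρ₂ = 9.2/20.7 = 0.4444, W₂ = 1/(20.7-9.2) = 0.086957
Improvement: (W₁-W₂)/W₁ = (0.12658-0.086957)/0.12658 = 31.30%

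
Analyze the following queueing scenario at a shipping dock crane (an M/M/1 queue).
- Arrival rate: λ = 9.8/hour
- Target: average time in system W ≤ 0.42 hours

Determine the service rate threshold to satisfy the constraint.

For M/M/1: W = 1/(μ-λ)
Need W ≤ 0.42, so 1/(μ-λ) ≤ 0.42
μ - λ ≥ 1/0.42 = 2.3810
μ ≥ 9.8 + 2.3810 = 12.1810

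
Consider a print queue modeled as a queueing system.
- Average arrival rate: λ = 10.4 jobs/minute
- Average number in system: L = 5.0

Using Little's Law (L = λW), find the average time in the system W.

Little's Law: L = λW, so W = L/λ
W = 5.0/10.4 = 0.4808 minutes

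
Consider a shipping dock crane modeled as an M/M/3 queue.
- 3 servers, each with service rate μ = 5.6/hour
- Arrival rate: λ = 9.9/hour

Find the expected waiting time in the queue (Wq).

Traffic intensity: ρ = λ/(cμ) = 9.9/(3×5.6) = 0.5893
Since ρ = 0.5893 < 1, system is stable.
Offered load a = λ/μ = cρ = 9.9/5.6 = 1.7679
P₀ = [ Σₙ₌₀^2 aⁿ/n! + a^3/(3!(1-ρ)) ]⁻¹
Σ = a^0/0! + a^1/1! + a^2/2! = 1.00000 + 1.76786 + 1.56266 = 4.3305
a^3/(3!(1-ρ)) = 5.5251/(6 × 0.4107) = 2.2421
P₀ = 1/(4.3305 + 2.2421) = 0.1521
Lq = P₀·a^3·ρ / (3!(1-ρ)²) = 0.15215 × 5.5251 × 0.58929 / (6 × 0.16869) = 0.4894
Wq = Lq/λ = 0.48944/9.9 = 0.04944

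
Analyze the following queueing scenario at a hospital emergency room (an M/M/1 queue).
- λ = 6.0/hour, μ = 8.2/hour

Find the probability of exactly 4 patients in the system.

ρ = λ/μ = 6.0/8.2 = 0.73171
P(n) = (1-ρ)ρⁿ
P(4) = (1-0.73171) × 0.73171^4
P(4) = 0.26829 × 0.28665
P(4) = 0.07691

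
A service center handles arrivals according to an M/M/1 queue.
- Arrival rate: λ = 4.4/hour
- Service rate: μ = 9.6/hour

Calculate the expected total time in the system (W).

First, compute utilization: ρ = λ/μ = 4.4/9.6 = 0.4583
For M/M/1: W = 1/(μ-λ)
W = 1/(9.6-4.4) = 1/5.20
W = 0.1923 hours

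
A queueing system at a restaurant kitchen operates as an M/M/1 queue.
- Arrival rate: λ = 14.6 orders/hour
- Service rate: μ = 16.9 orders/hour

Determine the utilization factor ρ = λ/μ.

Server utilization: ρ = λ/μ
ρ = 14.6/16.9 = 0.8639
The server is busy 86.39% of the time.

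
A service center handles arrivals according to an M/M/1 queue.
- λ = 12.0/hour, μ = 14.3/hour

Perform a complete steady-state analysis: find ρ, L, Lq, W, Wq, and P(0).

Step 1: ρ = λ/μ = 12.0/14.3 = 0.8392
Step 2: L = λ/(μ-λ) = 12.0/2.30 = 5.2174
Step 3: Lq = λ²/(μ(μ-λ)) = 144.00/(14.3×2.30) = 4.3782
Step 4: W = 1/(μ-λ) = 1/2.30 = 0.43478
Step 5: Wq = λ/(μ(μ-λ)) = 12.0/(14.3×2.30) = 0.3649
Step 6: P(0) = 1-ρ = 0.1608
Verify: L = λW = 12.0×0.43478 = 5.2174 ✔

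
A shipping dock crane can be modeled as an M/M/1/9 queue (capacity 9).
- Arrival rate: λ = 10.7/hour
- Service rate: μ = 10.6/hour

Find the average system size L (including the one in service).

ρ = λ/μ = 10.7/10.6 = 1.009434
P₀ = (1-ρ)/(1-ρ^(K+1)) = (1-1.009434)/(1-1.009434^10) = -0.009434/-0.09845 = 0.09583
P_K = P₀×ρ^K = 0.09583 × 1.009434^9 = 0.09583 × 1.0882 = 0.1043
L = ρ[1 - (K+1)ρ^K + Kρ^(K+1)] / [(1-ρ)(1-ρ^(K+1))]
L = 1.009434 × (1 - 10×1.088181549 + 9×1.098447454) / ((1 - 1.009434) × (1 - 1.098447454)) = 4.5775 containers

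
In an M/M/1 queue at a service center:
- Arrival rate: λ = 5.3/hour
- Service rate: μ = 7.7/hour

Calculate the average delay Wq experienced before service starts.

First, compute utilization: ρ = λ/μ = 5.3/7.7 = 0.6883
For M/M/1: Wq = λ/(μ(μ-λ))
Wq = 5.3/(7.7 × (7.7-5.3))
Wq = 5.3/(7.7 × 2.40)
Wq = 0.2868 hours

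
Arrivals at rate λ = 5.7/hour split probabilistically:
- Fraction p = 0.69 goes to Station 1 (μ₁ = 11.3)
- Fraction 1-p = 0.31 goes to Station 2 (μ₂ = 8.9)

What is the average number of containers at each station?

Effective rates: λ₁ = 5.7×0.69 = 3.933, λ₂ = 5.7×0.31 = 1.767
Station 1: ρ₁ = 3.933/11.3 = 0.34805, L₁ = ρ₁/(1-ρ₁) = 0.34805/(1-0.34805) = 0.5339
Station 2: ρ₂ = 1.767/8.9 = 0.1985, L₂ = ρ₂/(1-ρ₂) = 0.1985/(1-0.1985) = 0.2477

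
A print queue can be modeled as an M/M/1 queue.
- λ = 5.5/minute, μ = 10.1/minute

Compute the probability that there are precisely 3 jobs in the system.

ρ = λ/μ = 5.5/10.1 = 0.54455
P(n) = (1-ρ)ρⁿ
P(3) = (1-0.54455) × 0.54455^3
P(3) = 0.45545 × 0.16148
P(3) = 0.07355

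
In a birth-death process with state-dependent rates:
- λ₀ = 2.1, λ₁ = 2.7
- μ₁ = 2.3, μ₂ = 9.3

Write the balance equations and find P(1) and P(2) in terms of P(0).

Balance equations:
State 0: λ₀P₀ = μ₁P₁ → P₁ = (λ₀/μ₁)P₀ = (2.1/2.3)P₀ = 0.9130P₀
State 1: P₂ = (λ₀λ₁)/(μ₁μ₂)P₀ = (2.1×2.7)/(2.3×9.3)P₀ = 0.2651P₀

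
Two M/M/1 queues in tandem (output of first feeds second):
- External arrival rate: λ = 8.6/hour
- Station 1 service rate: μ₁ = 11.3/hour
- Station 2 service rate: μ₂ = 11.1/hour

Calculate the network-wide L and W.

By Jackson's theorem, each station behaves as independent M/M/1.
Station 1: ρ₁ = 8.6/11.3 = 0.7611, L₁ = ρ₁/(1-ρ₁) = λ/(μ₁-λ) = 8.6/2.70 = 3.1852
Station 2: ρ₂ = 8.6/11.1 = 0.7748, L₂ = ρ₂/(1-ρ₂) = λ/(μ₂-λ) = 8.6/2.50 = 3.4400
Total: L = L₁ + L₂ = 3.1852 + 3.4400 = 6.6252
W = L/λ = 6.6252/8.6 = 0.7704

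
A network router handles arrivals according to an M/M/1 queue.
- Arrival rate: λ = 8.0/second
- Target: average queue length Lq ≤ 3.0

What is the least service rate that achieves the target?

For M/M/1: Lq = λ²/(μ(μ-λ))
Need Lq ≤ 3.0, i.e. μ(μ-λ) ≥ λ²/3.0
μ² - 8.0μ - 64.00/3.0 ≥ 0  →  μ² - 8.0μ - 21.33333 ≥ 0
Quadratic formula (positive root): μ = [λ + √(λ² + 4×21.33333)]/2
Discriminant: 64.00 + 4×21.33333 = 149.3333, √149.3333 = 12.2202
μ ≥ (8.0 + 12.2202)/2 = 10.1101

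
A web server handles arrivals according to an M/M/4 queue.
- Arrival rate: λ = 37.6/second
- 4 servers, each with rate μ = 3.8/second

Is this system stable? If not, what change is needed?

Stability requires ρ = λ/(cμ) < 1
ρ = 37.6/(4 × 3.8) = 37.6/15.20 = 2.4737
Since 2.4737 ≥ 1, the system is UNSTABLE.
Need c > λ/μ = 37.6/3.8 = 9.89.
Minimum servers needed: c = 10.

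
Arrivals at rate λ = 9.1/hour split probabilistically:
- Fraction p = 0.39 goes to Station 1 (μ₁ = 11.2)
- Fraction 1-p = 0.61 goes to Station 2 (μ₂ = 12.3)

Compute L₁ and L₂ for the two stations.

Effective rates: λ₁ = 9.1×0.39 = 3.549, λ₂ = 9.1×0.61 = 5.551
Station 1: ρ₁ = 3.549/11.2 = 0.3169, L₁ = ρ₁/(1-ρ₁) = 0.3169/(1-0.3169) = 0.4639
Station 2: ρ₂ = 5.551/12.3 = 0.4513, L₂ = ρ₂/(1-ρ₂) = 0.4513/(1-0.4513) = 0.8225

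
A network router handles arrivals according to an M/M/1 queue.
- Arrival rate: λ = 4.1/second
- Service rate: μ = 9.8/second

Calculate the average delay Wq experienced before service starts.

First, compute utilization: ρ = λ/μ = 4.1/9.8 = 0.4184
For M/M/1: Wq = λ/(μ(μ-λ))
Wq = 4.1/(9.8 × (9.8-4.1))
Wq = 4.1/(9.8 × 5.70)
Wq = 0.07340 seconds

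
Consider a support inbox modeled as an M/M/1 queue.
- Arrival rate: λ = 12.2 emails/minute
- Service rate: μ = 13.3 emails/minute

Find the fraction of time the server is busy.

Server utilization: ρ = λ/μ
ρ = 12.2/13.3 = 0.9173
The server is busy 91.73% of the time.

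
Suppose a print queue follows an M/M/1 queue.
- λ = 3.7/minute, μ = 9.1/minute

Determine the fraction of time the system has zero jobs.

ρ = λ/μ = 3.7/9.1 = 0.4066
P(0) = 1 - ρ = 1 - 0.4066 = 0.5934
The server is idle 59.34% of the time.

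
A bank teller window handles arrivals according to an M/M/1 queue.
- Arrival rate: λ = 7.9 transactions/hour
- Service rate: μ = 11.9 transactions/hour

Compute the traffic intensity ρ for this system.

Server utilization: ρ = λ/μ
ρ = 7.9/11.9 = 0.6639
The server is busy 66.39% of the time.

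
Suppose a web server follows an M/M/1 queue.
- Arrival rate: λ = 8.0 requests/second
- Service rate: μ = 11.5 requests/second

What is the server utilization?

Server utilization: ρ = λ/μ
ρ = 8.0/11.5 = 0.6957
The server is busy 69.57% of the time.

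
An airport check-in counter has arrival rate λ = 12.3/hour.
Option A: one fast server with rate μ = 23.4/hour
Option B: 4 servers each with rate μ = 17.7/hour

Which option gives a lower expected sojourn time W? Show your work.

Option A: single server μ = 23.4 (M/M/1)
  ρ_A = 12.3/23.4 = 0.5256
  W_A = 1/(μ-λ) = 1/(23.4-12.3) = 1/11.10 = 0.09009

Option B: 4 servers μ = 17.7 (M/M/4)
  ρ_B = λ/(cμ) = 12.3/(4×17.7) = 0.1737
  Offered load a = λ/μ = cρ = 12.3/17.7 = 0.6949
  P₀ = [ Σₙ₌₀^3 aⁿ/n! + a^4/(4!(1-ρ)) ]⁻¹
  Σ = a^0/0! + a^1/1! + a^2/2! + a^3/3! = 1.0000 + 0.6949 + 0.2415 + 0.05593 = 1.9923
  a^4/(4!(1-ρ)) = 0.2332/(24 × 0.8263) = 0.01176
  P₀ = 1/(1.9923 + 0.01176) = 0.4990
  Lq = P₀·a^4·ρ / (4!(1-ρ)²) = 0.4990 × 0.2332 × 0.1737 / (24 × 0.6827) = 0.001234
  Wq_B = Lq/λ = 0.001234/12.3 = 0.0001003
  W_B = Wq_B + 1/μ = 0.0001003 + 0.05650 = 0.05660

Since W_B = 0.05660 < W_A = 0.09009, Option B (multiple servers) has the shorter time in system.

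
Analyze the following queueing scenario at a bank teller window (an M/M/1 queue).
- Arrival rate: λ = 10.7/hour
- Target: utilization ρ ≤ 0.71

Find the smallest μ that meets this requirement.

ρ = λ/μ, so μ = λ/ρ
μ ≥ 10.7/0.71 = 15.0704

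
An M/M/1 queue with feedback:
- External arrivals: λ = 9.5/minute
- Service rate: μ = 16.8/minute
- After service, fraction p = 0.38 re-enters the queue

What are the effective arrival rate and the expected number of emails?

Effective arrival rate: λ_eff = λ/(1-p) = 9.5/(1-0.38) = 9.5/0.62 = 15.322581
ρ = λ_eff/μ = 15.322581/16.8 = 0.9120584
L = ρ/(1-ρ) = 0.9120584/(1-0.9120584) = 10.3712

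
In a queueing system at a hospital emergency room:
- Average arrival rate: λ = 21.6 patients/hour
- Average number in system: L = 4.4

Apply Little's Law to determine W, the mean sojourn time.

Little's Law: L = λW, so W = L/λ
W = 4.4/21.6 = 0.2037 hours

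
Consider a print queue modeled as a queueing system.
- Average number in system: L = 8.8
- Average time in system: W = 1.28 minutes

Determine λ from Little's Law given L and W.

Little's Law: L = λW, so λ = L/W
λ = 8.8/1.28 = 6.8750 jobs/minute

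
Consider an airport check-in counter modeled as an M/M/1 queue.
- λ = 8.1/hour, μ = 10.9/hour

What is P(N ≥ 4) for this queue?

ρ = λ/μ = 8.1/10.9 = 0.74312
P(N ≥ n) = ρⁿ
P(N ≥ 4) = 0.74312^4
P(N ≥ 4) = 0.3050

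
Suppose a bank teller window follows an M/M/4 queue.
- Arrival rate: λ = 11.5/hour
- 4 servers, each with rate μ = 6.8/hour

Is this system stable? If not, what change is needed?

Stability requires ρ = λ/(cμ) < 1
ρ = 11.5/(4 × 6.8) = 11.5/27.20 = 0.4228
Since 0.4228 < 1, the system is STABLE.
The servers are busy 42.28% of the time.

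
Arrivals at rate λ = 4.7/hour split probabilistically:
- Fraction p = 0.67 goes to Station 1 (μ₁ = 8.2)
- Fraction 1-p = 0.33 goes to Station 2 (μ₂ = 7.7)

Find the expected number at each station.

Effective rates: λ₁ = 4.7×0.67 = 3.149, λ₂ = 4.7×0.33 = 1.551
Station 1: ρ₁ = 3.149/8.2 = 0.3840, L₁ = ρ₁/(1-ρ₁) = 0.3840/(1-0.3840) = 0.6234
Station 2: ρ₂ = 1.551/7.7 = 0.2014, L₂ = ρ₂/(1-ρ₂) = 0.2014/(1-0.2014) = 0.2522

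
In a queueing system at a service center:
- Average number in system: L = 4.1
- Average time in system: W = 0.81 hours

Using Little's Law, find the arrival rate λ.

Little's Law: L = λW, so λ = L/W
λ = 4.1/0.81 = 5.0617 customers/hour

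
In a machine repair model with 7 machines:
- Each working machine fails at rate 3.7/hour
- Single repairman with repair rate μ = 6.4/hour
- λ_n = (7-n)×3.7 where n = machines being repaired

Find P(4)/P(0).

P(4)/P(0) = ∏_{i=0}^{4-1} λ_i/μ_{i+1}
= (7-0)×3.7/6.4 × (7-1)×3.7/6.4 × (7-2)×3.7/6.4 × (7-3)×3.7/6.4
= 93.8353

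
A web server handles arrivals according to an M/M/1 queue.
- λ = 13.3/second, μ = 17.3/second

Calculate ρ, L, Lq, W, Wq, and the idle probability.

Step 1: ρ = λ/μ = 13.3/17.3 = 0.7688
Step 2: L = λ/(μ-λ) = 13.3/4.00 = 3.3250
Step 3: Lq = λ²/(μ(μ-λ)) = 176.89/(17.3×4.00) = 2.5562
Step 4: W = 1/(μ-λ) = 1/4.00 = 0.2500
Step 5: Wq = λ/(μ(μ-λ)) = 13.3/(17.3×4.00) = 0.1922
Step 6: P(0) = 1-ρ = 0.2312
Verify: L = λW = 13.3×0.2500 = 3.3250 ✔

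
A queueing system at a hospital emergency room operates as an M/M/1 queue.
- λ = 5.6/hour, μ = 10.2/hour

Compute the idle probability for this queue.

ρ = λ/μ = 5.6/10.2 = 0.5490
P(0) = 1 - ρ = 1 - 0.5490 = 0.4510
The server is idle 45.10% of the time.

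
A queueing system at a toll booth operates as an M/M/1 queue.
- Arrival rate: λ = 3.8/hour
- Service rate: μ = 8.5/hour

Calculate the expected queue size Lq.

ρ = λ/μ = 3.8/8.5 = 0.4471
For M/M/1: Lq = λ²/(μ(μ-λ))
Lq = 14.44/(8.5 × 4.70)
Lq = 0.3615 vehicles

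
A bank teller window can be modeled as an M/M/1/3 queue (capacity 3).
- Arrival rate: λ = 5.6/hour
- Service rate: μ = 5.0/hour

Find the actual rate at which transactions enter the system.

ρ = λ/μ = 5.6/5.0 = 1.1200
P₀ = (1-ρ)/(1-ρ^(K+1)) = (1-1.1200)/(1-1.1200^4) = -0.1200/-0.5735 = 0.2092
P_K = P₀×ρ^K = 0.209234 × 1.1200^3 = 0.209234 × 1.40493 = 0.2940
λ_eff = λ(1-P_K) = 5.6 × (1 - 0.29396) = 5.6 × 0.70604 = 3.9538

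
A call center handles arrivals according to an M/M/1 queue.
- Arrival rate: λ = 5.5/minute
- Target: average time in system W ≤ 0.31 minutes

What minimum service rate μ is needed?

For M/M/1: W = 1/(μ-λ)
Need W ≤ 0.31, so 1/(μ-λ) ≤ 0.31
μ - λ ≥ 1/0.31 = 3.2258
μ ≥ 5.5 + 3.2258 = 8.7258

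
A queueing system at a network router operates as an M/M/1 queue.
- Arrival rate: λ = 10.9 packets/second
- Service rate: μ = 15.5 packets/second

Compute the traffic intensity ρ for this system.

Server utilization: ρ = λ/μ
ρ = 10.9/15.5 = 0.7032
The server is busy 70.32% of the time.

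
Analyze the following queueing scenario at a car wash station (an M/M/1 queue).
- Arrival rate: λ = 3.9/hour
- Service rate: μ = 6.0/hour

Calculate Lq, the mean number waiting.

ρ = λ/μ = 3.9/6.0 = 0.6500
For M/M/1: Lq = λ²/(μ(μ-λ))
Lq = 15.21/(6.0 × 2.10)
Lq = 1.2071 cars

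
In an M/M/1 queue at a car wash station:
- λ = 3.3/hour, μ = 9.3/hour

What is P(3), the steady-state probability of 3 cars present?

ρ = λ/μ = 3.3/9.3 = 0.3548
P(n) = (1-ρ)ρⁿ
P(3) = (1-0.3548) × 0.3548^3
P(3) = 0.64520 × 0.044663
P(3) = 0.02882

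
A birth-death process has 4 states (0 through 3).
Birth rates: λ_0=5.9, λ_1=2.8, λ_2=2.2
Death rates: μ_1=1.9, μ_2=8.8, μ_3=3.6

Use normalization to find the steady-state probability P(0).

Ratios P(n)/P(0) = (λ₀···λₙ₋₁)/(μ₁···μₙ):
P(1)/P(0) = (5.9)/(1.9) = 3.1053
P(2)/P(0) = (5.9×2.8)/(1.9×8.8) = 0.9880
P(3)/P(0) = (5.9×2.8×2.2)/(1.9×8.8×3.6) = 0.6038

Normalization: ∑ P(n) = 1
P(0) × (1.0000 + 3.1053 + 0.9880 + 0.6038) = 1
P(0) × 5.6971 = 1
P(0) = 1/5.6971 = 0.1755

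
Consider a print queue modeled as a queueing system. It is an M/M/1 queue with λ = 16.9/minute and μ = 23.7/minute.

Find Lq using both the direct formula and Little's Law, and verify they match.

Method 1 (direct): Lq = λ²/(μ(μ-λ)) = 285.61/(23.7 × 6.80) = 1.7722

Method 2 (Little's Law):
W = 1/(μ-λ) = 1/6.80 = 0.147059
Wq = W - 1/μ = 0.147059 - 0.0421941 = 0.104865
Lq = λWq = 16.9 × 0.104865 = 1.7722 ✔ (matches Method 1)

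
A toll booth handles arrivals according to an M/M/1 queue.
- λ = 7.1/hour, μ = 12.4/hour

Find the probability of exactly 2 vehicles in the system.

ρ = λ/μ = 7.1/12.4 = 0.5726
P(n) = (1-ρ)ρⁿ
P(2) = (1-0.5726) × 0.5726^2
P(2) = 0.4274 × 0.3279
P(2) = 0.1401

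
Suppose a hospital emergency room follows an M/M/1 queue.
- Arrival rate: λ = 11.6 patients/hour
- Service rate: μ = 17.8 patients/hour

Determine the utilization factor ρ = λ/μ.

Server utilization: ρ = λ/μ
ρ = 11.6/17.8 = 0.6517
The server is busy 65.17% of the time.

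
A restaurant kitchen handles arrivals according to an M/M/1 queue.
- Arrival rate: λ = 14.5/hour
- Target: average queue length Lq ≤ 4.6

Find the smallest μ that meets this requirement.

For M/M/1: Lq = λ²/(μ(μ-λ))
Need Lq ≤ 4.6, i.e. μ(μ-λ) ≥ λ²/4.6
μ² - 14.5μ - 210.25/4.6 ≥ 0  →  μ² - 14.5μ - 45.70652 ≥ 0
Quadratic formula (positive root): μ = [λ + √(λ² + 4×45.70652)]/2
Discriminant: 210.25 + 4×45.70652 = 393.0761, √393.0761 = 19.82615
μ ≥ (14.5 + 19.82615)/2 = 17.1631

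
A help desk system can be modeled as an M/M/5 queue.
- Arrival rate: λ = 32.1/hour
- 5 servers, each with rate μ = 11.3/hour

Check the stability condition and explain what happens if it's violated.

Stability requires ρ = λ/(cμ) < 1
ρ = 32.1/(5 × 11.3) = 32.1/56.50 = 0.5681
Since 0.5681 < 1, the system is STABLE.
The servers are busy 56.81% of the time.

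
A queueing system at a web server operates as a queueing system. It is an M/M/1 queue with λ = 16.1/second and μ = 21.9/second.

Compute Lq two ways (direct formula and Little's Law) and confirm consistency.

Method 1 (direct): Lq = λ²/(μ(μ-λ)) = 259.21/(21.9 × 5.80) = 2.0407

Method 2 (Little's Law):
W = 1/(μ-λ) = 1/5.80 = 0.17241
Wq = W - 1/μ = 0.17241 - 0.045662 = 0.12675
Lq = λWq = 16.1 × 0.12675 = 2.0407 ✔ (matches Method 1)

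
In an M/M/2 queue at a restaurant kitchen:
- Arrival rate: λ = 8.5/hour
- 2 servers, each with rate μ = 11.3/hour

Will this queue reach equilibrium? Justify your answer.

Stability requires ρ = λ/(cμ) < 1
ρ = 8.5/(2 × 11.3) = 8.5/22.60 = 0.3761
Since 0.3761 < 1, the system is STABLE.
The servers are busy 37.61% of the time.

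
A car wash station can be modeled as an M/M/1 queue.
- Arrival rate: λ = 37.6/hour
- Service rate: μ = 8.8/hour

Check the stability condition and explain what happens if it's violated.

Stability requires ρ = λ/(cμ) < 1
ρ = 37.6/(1 × 8.8) = 37.6/8.80 = 4.2727
Since 4.2727 ≥ 1, the system is UNSTABLE.
Queue grows without bound. Need μ > λ = 37.6.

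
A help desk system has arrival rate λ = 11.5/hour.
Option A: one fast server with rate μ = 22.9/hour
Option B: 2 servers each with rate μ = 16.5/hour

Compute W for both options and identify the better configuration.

Option A: single server μ = 22.9 (M/M/1)
  ρ_A = 11.5/22.9 = 0.5022
  W_A = 1/(μ-λ) = 1/(22.9-11.5) = 1/11.40 = 0.08772

Option B: 2 servers μ = 16.5 (M/M/2)
  ρ_B = λ/(cμ) = 11.5/(2×16.5) = 0.3485
  Offered load a = λ/μ = cρ = 11.5/16.5 = 0.6970
  P₀ = [ Σₙ₌₀^1 aⁿ/n! + a^2/(2!(1-ρ)) ]⁻¹
  Σ = a^0/0! + a^1/1! = 1.0000 + 0.6970 = 1.6970
  a^2/(2!(1-ρ)) = 0.4858/(2 × 0.6515) = 0.3728
  P₀ = 1/(1.6970 + 0.3728) = 0.4831
  Lq = P₀·a^2·ρ / (2!(1-ρ)²) = 0.4831 × 0.4858 × 0.3485 / (2 × 0.4245) = 0.09634
  Wq_B = Lq/λ = 0.096341/11.5 = 0.0083775
  W_B = Wq_B + 1/μ = 0.0083775 + 0.060606 = 0.06898

Since W_B = 0.06898 < W_A = 0.08772, Option B (multiple servers) has the shorter time in system.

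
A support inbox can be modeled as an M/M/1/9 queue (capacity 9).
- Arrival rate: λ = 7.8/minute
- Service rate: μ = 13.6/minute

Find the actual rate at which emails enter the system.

ρ = λ/μ = 7.8/13.6 = 0.57353
P₀ = (1-ρ)/(1-ρ^(K+1)) = (1-0.57353)/(1-0.57353^10) = 0.42647/0.99615 = 0.4281
P_K = P₀×ρ^K = 0.42812 × 0.57353^9 = 0.42812 × 0.0067144 = 0.002875
λ_eff = λ(1-P_K) = 7.8 × (1 - 0.002875) = 7.8 × 0.99713 = 7.7776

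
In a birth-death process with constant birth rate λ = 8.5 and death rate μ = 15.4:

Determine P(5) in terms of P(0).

For constant rates: P(n)/P(0) = (λ/μ)^n
P(5)/P(0) = (8.5/15.4)^5 = 0.55195^5 = 0.05123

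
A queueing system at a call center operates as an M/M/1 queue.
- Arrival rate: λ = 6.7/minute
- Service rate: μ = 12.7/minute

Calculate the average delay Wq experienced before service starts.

First, compute utilization: ρ = λ/μ = 6.7/12.7 = 0.5276
For M/M/1: Wq = λ/(μ(μ-λ))
Wq = 6.7/(12.7 × (12.7-6.7))
Wq = 6.7/(12.7 × 6.00)
Wq = 0.08793 minutes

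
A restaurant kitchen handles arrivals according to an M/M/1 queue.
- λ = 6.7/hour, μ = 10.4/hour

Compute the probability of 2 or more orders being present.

ρ = λ/μ = 6.7/10.4 = 0.6442
P(N ≥ n) = ρⁿ
P(N ≥ 2) = 0.6442^2
P(N ≥ 2) = 0.4150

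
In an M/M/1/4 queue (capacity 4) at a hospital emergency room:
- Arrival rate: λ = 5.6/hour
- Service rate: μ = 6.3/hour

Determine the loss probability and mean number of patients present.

ρ = λ/μ = 5.6/6.3 = 0.88889
P₀ = (1-ρ)/(1-ρ^(K+1)) = (1-0.88889)/(1-0.88889^5) = 0.1111/0.4451 = 0.2496
P_K = P₀×ρ^K = 0.24965 × 0.88889^4 = 0.24965 × 0.62430 = 0.1559
Blocking probability P_4 = 0.1559 (15.59%)
L = ρ[1 - (K+1)ρ^K + Kρ^(K+1)] / [(1-ρ)(1-ρ^(K+1))]
L = 0.88889 × (1 - 5×0.624298 + 4×0.554932) / ((1 - 0.88889) × (1 - 0.554932)) = 1.7658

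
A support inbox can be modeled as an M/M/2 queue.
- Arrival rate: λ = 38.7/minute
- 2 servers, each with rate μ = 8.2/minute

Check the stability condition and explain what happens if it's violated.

Stability requires ρ = λ/(cμ) < 1
ρ = 38.7/(2 × 8.2) = 38.7/16.40 = 2.3598
Since 2.3598 ≥ 1, the system is UNSTABLE.
Need c > λ/μ = 38.7/8.2 = 4.72.
Minimum servers needed: c = 5.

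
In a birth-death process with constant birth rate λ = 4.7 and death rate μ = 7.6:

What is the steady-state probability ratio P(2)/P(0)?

For constant rates: P(n)/P(0) = (λ/μ)^n
P(2)/P(0) = (4.7/7.6)^2 = 0.6184^2 = 0.3824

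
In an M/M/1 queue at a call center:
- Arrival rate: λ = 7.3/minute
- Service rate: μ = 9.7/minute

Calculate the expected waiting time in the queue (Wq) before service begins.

First, compute utilization: ρ = λ/μ = 7.3/9.7 = 0.7526
For M/M/1: Wq = λ/(μ(μ-λ))
Wq = 7.3/(9.7 × (9.7-7.3))
Wq = 7.3/(9.7 × 2.40)
Wq = 0.3136 minutes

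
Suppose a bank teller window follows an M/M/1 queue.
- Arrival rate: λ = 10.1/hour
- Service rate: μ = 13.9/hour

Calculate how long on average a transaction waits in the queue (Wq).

First, compute utilization: ρ = λ/μ = 10.1/13.9 = 0.7266
For M/M/1: Wq = λ/(μ(μ-λ))
Wq = 10.1/(13.9 × (13.9-10.1))
Wq = 10.1/(13.9 × 3.80)
Wq = 0.1912 hours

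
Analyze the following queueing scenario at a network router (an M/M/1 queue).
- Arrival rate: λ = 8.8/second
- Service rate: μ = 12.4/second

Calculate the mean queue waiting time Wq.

First, compute utilization: ρ = λ/μ = 8.8/12.4 = 0.7097
For M/M/1: Wq = λ/(μ(μ-λ))
Wq = 8.8/(12.4 × (12.4-8.8))
Wq = 8.8/(12.4 × 3.60)
Wq = 0.1971 seconds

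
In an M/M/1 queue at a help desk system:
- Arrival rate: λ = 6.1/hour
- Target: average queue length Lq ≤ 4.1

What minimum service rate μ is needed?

For M/M/1: Lq = λ²/(μ(μ-λ))
Need Lq ≤ 4.1, i.e. μ(μ-λ) ≥ λ²/4.1
μ² - 6.1μ - 37.21/4.1 ≥ 0  →  μ² - 6.1μ - 9.0756 ≥ 0
Quadratic formula (positive root): μ = [λ + √(λ² + 4×9.0756)]/2
Discriminant: 37.21 + 4×9.0756 = 73.5124, √73.5124 = 8.57394
μ ≥ (6.1 + 8.57394)/2 = 7.3370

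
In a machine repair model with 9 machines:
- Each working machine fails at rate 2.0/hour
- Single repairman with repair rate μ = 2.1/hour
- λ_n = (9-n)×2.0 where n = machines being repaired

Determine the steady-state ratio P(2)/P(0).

P(2)/P(0) = ∏_{i=0}^{2-1} λ_i/μ_{i+1}
= (9-0)×2.0/2.1 × (9-1)×2.0/2.1
= 65.3061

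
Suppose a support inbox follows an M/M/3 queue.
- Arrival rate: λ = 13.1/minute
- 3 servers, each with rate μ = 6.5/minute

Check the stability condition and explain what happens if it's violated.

Stability requires ρ = λ/(cμ) < 1
ρ = 13.1/(3 × 6.5) = 13.1/19.50 = 0.6718
Since 0.6718 < 1, the system is STABLE.
The servers are busy 67.18% of the time.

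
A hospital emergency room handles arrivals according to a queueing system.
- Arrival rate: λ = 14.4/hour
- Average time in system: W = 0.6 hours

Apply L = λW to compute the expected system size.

Little's Law: L = λW
L = 14.4 × 0.6 = 8.6400 patients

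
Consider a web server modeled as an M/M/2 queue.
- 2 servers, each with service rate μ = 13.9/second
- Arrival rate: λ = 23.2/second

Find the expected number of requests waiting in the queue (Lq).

Traffic intensity: ρ = λ/(cμ) = 23.2/(2×13.9) = 0.8345
Since ρ = 0.8345 < 1, system is stable.
Offered load a = λ/μ = cρ = 23.2/13.9 = 1.6691
P₀ = [ Σₙ₌₀^1 aⁿ/n! + a^2/(2!(1-ρ)) ]⁻¹
Σ = a^0/0! + a^1/1! = 1.0000 + 1.6691 = 2.6691
a^2/(2!(1-ρ)) = 2.78578/(2 × 0.165468) = 8.4179
P₀ = 1/(2.6691 + 8.4179) = 0.09020
Lq = P₀·a^2·ρ / (2!(1-ρ)²) = 0.09020 × 2.7858 × 0.8345 / (2 × 0.02738) = 3.8293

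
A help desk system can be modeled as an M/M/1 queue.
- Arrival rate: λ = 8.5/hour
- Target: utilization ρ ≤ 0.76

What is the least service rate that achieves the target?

ρ = λ/μ, so μ = λ/ρ
μ ≥ 8.5/0.76 = 11.1842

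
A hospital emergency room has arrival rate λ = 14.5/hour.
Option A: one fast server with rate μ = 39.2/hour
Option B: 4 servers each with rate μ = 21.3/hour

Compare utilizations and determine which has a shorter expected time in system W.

Option A: single server μ = 39.2 (M/M/1)
  ρ_A = 14.5/39.2 = 0.3699
  W_A = 1/(μ-λ) = 1/(39.2-14.5) = 1/24.70 = 0.04049

Option B: 4 servers μ = 21.3 (M/M/4)
  ρ_B = λ/(cμ) = 14.5/(4×21.3) = 0.1702
  Offered load a = λ/μ = cρ = 14.5/21.3 = 0.6808
  P₀ = [ Σₙ₌₀^3 aⁿ/n! + a^4/(4!(1-ρ)) ]⁻¹
  Σ = a^0/0! + a^1/1! + a^2/2! + a^3/3! = 1.0000 + 0.68075 + 0.23171 + 0.052579 = 1.9650
  a^4/(4!(1-ρ)) = 0.21476/(24 × 0.82981) = 0.01078
  P₀ = 1/(1.9650 + 0.01078) = 0.5061
  Lq = P₀·a^4·ρ / (4!(1-ρ)²) = 0.50612 × 0.21476 × 0.17019 / (24 × 0.68859) = 0.001119
  Wq_B = Lq/λ = 0.00111934/14.5 = 0.00007720
  W_B = Wq_B + 1/μ = 0.00007720 + 0.04695 = 0.04703

Since W_A = 0.04049 < W_B = 0.04703, Option A (single fast server) has the shorter time in system.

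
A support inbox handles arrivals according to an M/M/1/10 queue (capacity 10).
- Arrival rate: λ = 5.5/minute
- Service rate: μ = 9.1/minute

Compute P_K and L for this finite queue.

ρ = λ/μ = 5.5/9.1 = 0.604396
P₀ = (1-ρ)/(1-ρ^(K+1)) = (1-0.604396)/(1-0.604396^11) = 0.39560/0.99607 = 0.3972
P_K = P₀×ρ^K = 0.39717 × 0.604396^10 = 0.39717 × 0.0065045 = 0.002583
Blocking probability P_10 = 0.002583 (0.26%)
L = ρ[1 - (K+1)ρ^K + Kρ^(K+1)] / [(1-ρ)(1-ρ^(K+1))]
L = 0.604396 × (1 - 11×0.006505 + 10×0.003931) / ((1 - 0.604396) × (1 - 0.003931)) = 1.4844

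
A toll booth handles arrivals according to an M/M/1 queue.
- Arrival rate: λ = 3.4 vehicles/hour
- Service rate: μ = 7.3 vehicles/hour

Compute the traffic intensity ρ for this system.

Server utilization: ρ = λ/μ
ρ = 3.4/7.3 = 0.4658
The server is busy 46.58% of the time.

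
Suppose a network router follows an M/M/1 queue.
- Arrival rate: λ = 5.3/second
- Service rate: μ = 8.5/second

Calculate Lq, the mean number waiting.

ρ = λ/μ = 5.3/8.5 = 0.6235
For M/M/1: Lq = λ²/(μ(μ-λ))
Lq = 28.09/(8.5 × 3.20)
Lq = 1.0327 packets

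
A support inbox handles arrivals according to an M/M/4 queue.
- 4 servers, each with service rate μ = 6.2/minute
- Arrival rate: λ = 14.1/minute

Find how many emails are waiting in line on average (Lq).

Traffic intensity: ρ = λ/(cμ) = 14.1/(4×6.2) = 0.5685
Since ρ = 0.5685 < 1, system is stable.
Offered load a = λ/μ = cρ = 14.1/6.2 = 2.2742
P₀ = [ Σₙ₌₀^3 aⁿ/n! + a^4/(4!(1-ρ)) ]⁻¹
Σ = a^0/0! + a^1/1! + a^2/2! + a^3/3! = 1.0000 + 2.2742 + 2.5860 + 1.9603 = 7.8205
a^4/(4!(1-ρ)) = 26.7491/(24 × 0.431452) = 2.5832
P₀ = 1/(7.8205 + 2.5832) = 0.09612
Lq = P₀·a^4·ρ / (4!(1-ρ)²) = 0.096119 × 26.7491 × 0.56855 / (24 × 0.18615) = 0.3272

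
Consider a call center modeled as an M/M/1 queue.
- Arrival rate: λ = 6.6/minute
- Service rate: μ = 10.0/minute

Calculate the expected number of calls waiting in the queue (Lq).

ρ = λ/μ = 6.6/10.0 = 0.6600
For M/M/1: Lq = λ²/(μ(μ-λ))
Lq = 43.56/(10.0 × 3.40)
Lq = 1.2812 calls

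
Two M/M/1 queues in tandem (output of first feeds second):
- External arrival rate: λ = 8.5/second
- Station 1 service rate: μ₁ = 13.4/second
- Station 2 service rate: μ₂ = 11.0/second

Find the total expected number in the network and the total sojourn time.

By Jackson's theorem, each station behaves as independent M/M/1.
Station 1: ρ₁ = 8.5/13.4 = 0.6343, L₁ = ρ₁/(1-ρ₁) = λ/(μ₁-λ) = 8.5/4.90 = 1.7347
Station 2: ρ₂ = 8.5/11.0 = 0.7727, L₂ = ρ₂/(1-ρ₂) = λ/(μ₂-λ) = 8.5/2.50 = 3.4000
Total: L = L₁ + L₂ = 1.7347 + 3.4000 = 5.1347
W = L/λ = 5.1347/8.5 = 0.6041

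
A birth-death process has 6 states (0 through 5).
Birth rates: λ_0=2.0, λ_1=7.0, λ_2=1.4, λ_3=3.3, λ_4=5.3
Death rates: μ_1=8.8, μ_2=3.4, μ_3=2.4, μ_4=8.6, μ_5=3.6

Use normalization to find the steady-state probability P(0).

Ratios P(n)/P(0) = (λ₀···λₙ₋₁)/(μ₁···μₙ):
P(1)/P(0) = (2.0)/(8.8) = 0.2273
P(2)/P(0) = (2.0×7.0)/(8.8×3.4) = 0.4679
P(3)/P(0) = (2.0×7.0×1.4)/(8.8×3.4×2.4) = 0.2730
P(4)/P(0) = (2.0×7.0×1.4×3.3)/(8.8×3.4×2.4×8.6) = 0.1047
P(5)/P(0) = (2.0×7.0×1.4×3.3×5.3)/(8.8×3.4×2.4×8.6×3.6) = 0.1542

Normalization: ∑ P(n) = 1
P(0) × (1.0000 + 0.2273 + 0.4679 + 0.2730 + 0.1047 + 0.1542) = 1
P(0) × 2.2271 = 1
P(0) = 1/2.2271 = 0.4490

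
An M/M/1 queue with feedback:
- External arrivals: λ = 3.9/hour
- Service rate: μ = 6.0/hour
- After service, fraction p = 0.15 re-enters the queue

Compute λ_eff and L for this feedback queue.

Effective arrival rate: λ_eff = λ/(1-p) = 3.9/(1-0.15) = 3.9/0.85 = 4.588235
ρ = λ_eff/μ = 4.588235/6.0 = 0.764706
L = ρ/(1-ρ) = 0.764706/(1-0.764706) = 3.2500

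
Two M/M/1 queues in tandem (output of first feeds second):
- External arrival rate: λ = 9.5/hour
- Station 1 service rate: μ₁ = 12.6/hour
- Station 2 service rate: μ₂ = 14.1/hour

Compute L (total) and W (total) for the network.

By Jackson's theorem, each station behaves as independent M/M/1.
Station 1: ρ₁ = 9.5/12.6 = 0.7540, L₁ = ρ₁/(1-ρ₁) = λ/(μ₁-λ) = 9.5/3.10 = 3.0645
Station 2: ρ₂ = 9.5/14.1 = 0.6738, L₂ = ρ₂/(1-ρ₂) = λ/(μ₂-λ) = 9.5/4.60 = 2.0652
Total: L = L₁ + L₂ = 3.0645 + 2.0652 = 5.1297
W = L/λ = 5.1297/9.5 = 0.5400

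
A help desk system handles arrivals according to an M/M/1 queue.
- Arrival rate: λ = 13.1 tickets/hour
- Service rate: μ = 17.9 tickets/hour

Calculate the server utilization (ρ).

Server utilization: ρ = λ/μ
ρ = 13.1/17.9 = 0.7318
The server is busy 73.18% of the time.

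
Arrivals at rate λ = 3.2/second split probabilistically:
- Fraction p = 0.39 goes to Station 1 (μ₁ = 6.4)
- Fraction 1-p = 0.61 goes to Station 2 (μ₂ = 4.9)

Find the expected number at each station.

Effective rates: λ₁ = 3.2×0.39 = 1.248, λ₂ = 3.2×0.61 = 1.952
Station 1: ρ₁ = 1.248/6.4 = 0.1950, L₁ = ρ₁/(1-ρ₁) = 0.1950/(1-0.1950) = 0.2422
Station 2: ρ₂ = 1.952/4.9 = 0.398367, L₂ = ρ₂/(1-ρ₂) = 0.398367/(1-0.398367) = 0.6621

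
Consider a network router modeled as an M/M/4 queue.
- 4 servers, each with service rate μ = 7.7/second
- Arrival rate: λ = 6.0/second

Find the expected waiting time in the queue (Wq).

Traffic intensity: ρ = λ/(cμ) = 6.0/(4×7.7) = 0.1948
Since ρ = 0.1948 < 1, system is stable.
Offered load a = λ/μ = cρ = 6.0/7.7 = 0.7792
P₀ = [ Σₙ₌₀^3 aⁿ/n! + a^4/(4!(1-ρ)) ]⁻¹
Σ = a^0/0! + a^1/1! + a^2/2! + a^3/3! = 1.0000 + 0.7792 + 0.3036 + 0.07886 = 2.1617
a^4/(4!(1-ρ)) = 0.3687/(24 × 0.8052) = 0.01908
P₀ = 1/(2.1617 + 0.01908) = 0.4586
Lq = P₀·a^4·ρ / (4!(1-ρ)²) = 0.4586 × 0.3687 × 0.1948 / (24 × 0.6483) = 0.002117
Wq = Lq/λ = 0.002117/6.0 = 0.0003528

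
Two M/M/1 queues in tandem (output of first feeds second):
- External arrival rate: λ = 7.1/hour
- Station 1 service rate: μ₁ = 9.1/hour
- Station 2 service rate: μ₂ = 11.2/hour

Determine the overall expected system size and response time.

By Jackson's theorem, each station behaves as independent M/M/1.
Station 1: ρ₁ = 7.1/9.1 = 0.7802, L₁ = ρ₁/(1-ρ₁) = λ/(μ₁-λ) = 7.1/2.00 = 3.5500
Station 2: ρ₂ = 7.1/11.2 = 0.6339, L₂ = ρ₂/(1-ρ₂) = λ/(μ₂-λ) = 7.1/4.10 = 1.7317
Total: L = L₁ + L₂ = 3.5500 + 1.7317 = 5.2817
W = L/λ = 5.2817/7.1 = 0.7439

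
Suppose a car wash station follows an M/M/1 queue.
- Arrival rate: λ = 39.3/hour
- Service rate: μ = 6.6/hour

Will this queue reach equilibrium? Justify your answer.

Stability requires ρ = λ/(cμ) < 1
ρ = 39.3/(1 × 6.6) = 39.3/6.60 = 5.9545
Since 5.9545 ≥ 1, the system is UNSTABLE.
Queue grows without bound. Need μ > λ = 39.3.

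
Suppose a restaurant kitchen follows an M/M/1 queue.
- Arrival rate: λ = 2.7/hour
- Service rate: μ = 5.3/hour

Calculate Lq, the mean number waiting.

ρ = λ/μ = 2.7/5.3 = 0.5094
For M/M/1: Lq = λ²/(μ(μ-λ))
Lq = 7.29/(5.3 × 2.60)
Lq = 0.5290 orders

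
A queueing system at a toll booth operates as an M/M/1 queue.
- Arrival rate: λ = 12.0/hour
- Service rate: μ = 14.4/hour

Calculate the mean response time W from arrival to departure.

First, compute utilization: ρ = λ/μ = 12.0/14.4 = 0.8333
For M/M/1: W = 1/(μ-λ)
W = 1/(14.4-12.0) = 1/2.40
W = 0.4167 hours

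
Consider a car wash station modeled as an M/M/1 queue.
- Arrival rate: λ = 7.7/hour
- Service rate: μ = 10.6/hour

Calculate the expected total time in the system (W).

First, compute utilization: ρ = λ/μ = 7.7/10.6 = 0.7264
For M/M/1: W = 1/(μ-λ)
W = 1/(10.6-7.7) = 1/2.90
W = 0.3448 hours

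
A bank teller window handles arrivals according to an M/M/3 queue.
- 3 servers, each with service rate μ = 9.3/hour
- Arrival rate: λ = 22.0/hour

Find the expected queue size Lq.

Traffic intensity: ρ = λ/(cμ) = 22.0/(3×9.3) = 0.7885
Since ρ = 0.7885 < 1, system is stable.
Offered load a = λ/μ = cρ = 22.0/9.3 = 2.3656
P₀ = [ Σₙ₌₀^2 aⁿ/n! + a^3/(3!(1-ρ)) ]⁻¹
Σ = a^0/0! + a^1/1! + a^2/2! = 1.0000 + 2.3656 + 2.7980 = 6.1636
a^3/(3!(1-ρ)) = 13.23790/(6 × 0.2114695) = 10.4333
P₀ = 1/(6.1636 + 10.4333) = 0.06025
Lq = P₀·a^3·ρ / (3!(1-ρ)²) = 0.060252 × 13.2379 × 0.78853 / (6 × 0.044719) = 2.3440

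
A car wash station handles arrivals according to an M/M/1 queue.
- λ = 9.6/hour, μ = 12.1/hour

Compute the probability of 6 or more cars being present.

ρ = λ/μ = 9.6/12.1 = 0.7934
P(N ≥ n) = ρⁿ
P(N ≥ 6) = 0.7934^6
P(N ≥ 6) = 0.2494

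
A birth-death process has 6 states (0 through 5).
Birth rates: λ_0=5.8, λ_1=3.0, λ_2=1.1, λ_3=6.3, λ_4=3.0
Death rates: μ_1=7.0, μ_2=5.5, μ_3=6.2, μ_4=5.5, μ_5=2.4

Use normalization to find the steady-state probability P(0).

Ratios P(n)/P(0) = (λ₀···λₙ₋₁)/(μ₁···μₙ):
P(1)/P(0) = (5.8)/(7.0) = 0.82857
P(2)/P(0) = (5.8×3.0)/(7.0×5.5) = 0.45195
P(3)/P(0) = (5.8×3.0×1.1)/(7.0×5.5×6.2) = 0.080184
P(4)/P(0) = (5.8×3.0×1.1×6.3)/(7.0×5.5×6.2×5.5) = 0.091848
P(5)/P(0) = (5.8×3.0×1.1×6.3×3.0)/(7.0×5.5×6.2×5.5×2.4) = 0.11481

Normalization: ∑ P(n) = 1
P(0) × (1.0000 + 0.82857 + 0.45195 + 0.080184 + 0.091848 + 0.11481) = 1
P(0) × 2.5674 = 1
P(0) = 1/2.5674 = 0.3895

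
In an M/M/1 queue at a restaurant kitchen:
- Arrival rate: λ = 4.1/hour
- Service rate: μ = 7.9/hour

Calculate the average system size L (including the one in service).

ρ = λ/μ = 4.1/7.9 = 0.5190
For M/M/1: L = λ/(μ-λ)
L = 4.1/(7.9-4.1) = 4.1/3.80
L = 1.0789 orders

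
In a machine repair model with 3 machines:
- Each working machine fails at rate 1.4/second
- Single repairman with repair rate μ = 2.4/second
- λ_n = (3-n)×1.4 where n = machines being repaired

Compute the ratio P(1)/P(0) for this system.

P(1)/P(0) = ∏_{i=0}^{1-1} λ_i/μ_{i+1}
= (3-0)×1.4/2.4
= 1.7500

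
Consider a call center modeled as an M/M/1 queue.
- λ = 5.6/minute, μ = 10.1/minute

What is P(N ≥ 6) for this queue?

ρ = λ/μ = 5.6/10.1 = 0.554455
P(N ≥ n) = ρⁿ
P(N ≥ 6) = 0.554455^6
P(N ≥ 6) = 0.02905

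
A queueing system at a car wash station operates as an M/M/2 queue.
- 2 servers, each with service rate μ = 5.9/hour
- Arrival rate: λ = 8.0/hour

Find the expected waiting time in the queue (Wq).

Traffic intensity: ρ = λ/(cμ) = 8.0/(2×5.9) = 0.6780
Since ρ = 0.6780 < 1, system is stable.
Offered load a = λ/μ = cρ = 8.0/5.9 = 1.3559
P₀ = [ Σₙ₌₀^1 aⁿ/n! + a^2/(2!(1-ρ)) ]⁻¹
Σ = a^0/0! + a^1/1! = 1.0000 + 1.3559 = 2.3559
a^2/(2!(1-ρ)) = 1.83855/(2 × 0.322034) = 2.8546
P₀ = 1/(2.3559 + 2.8546) = 0.1919
Lq = P₀·a^2·ρ / (2!(1-ρ)²) = 0.1919 × 1.8386 × 0.6780 / (2 × 0.1037) = 1.1534
Wq = Lq/λ = 1.1534/8.0 = 0.1442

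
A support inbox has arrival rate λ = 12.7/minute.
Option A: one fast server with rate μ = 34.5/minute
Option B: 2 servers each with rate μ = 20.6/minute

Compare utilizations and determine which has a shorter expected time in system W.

Option A: single server μ = 34.5 (M/M/1)
  ρ_A = 12.7/34.5 = 0.3681
  W_A = 1/(μ-λ) = 1/(34.5-12.7) = 1/21.80 = 0.04587

Option B: 2 servers μ = 20.6 (M/M/2)
  ρ_B = λ/(cμ) = 12.7/(2×20.6) = 0.3083
  Offered load a = λ/μ = cρ = 12.7/20.6 = 0.6165
  P₀ = [ Σₙ₌₀^1 aⁿ/n! + a^2/(2!(1-ρ)) ]⁻¹
  Σ = a^0/0! + a^1/1! = 1.0000 + 0.6165 = 1.6165
  a^2/(2!(1-ρ)) = 0.38008/(2 × 0.69175) = 0.2747
  P₀ = 1/(1.6165 + 0.2747) = 0.5288
  Lq = P₀·a^2·ρ / (2!(1-ρ)²) = 0.52876 × 0.38008 × 0.30825 / (2 × 0.47851) = 0.06473
  Wq_B = Lq/λ = 0.06473/12.7 = 0.005097
  W_B = Wq_B + 1/μ = 0.005097 + 0.04854 = 0.05364

Since W_A = 0.04587 < W_B = 0.05364, Option A (single fast server) has the shorter time in system.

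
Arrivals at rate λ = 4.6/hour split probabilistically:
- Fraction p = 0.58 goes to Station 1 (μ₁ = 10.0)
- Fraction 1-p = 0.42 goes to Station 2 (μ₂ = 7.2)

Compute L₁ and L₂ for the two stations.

Effective rates: λ₁ = 4.6×0.58 = 2.668, λ₂ = 4.6×0.42 = 1.932
Station 1: ρ₁ = 2.668/10.0 = 0.2668, L₁ = ρ₁/(1-ρ₁) = 0.2668/(1-0.2668) = 0.3639
Station 2: ρ₂ = 1.932/7.2 = 0.2683, L₂ = ρ₂/(1-ρ₂) = 0.2683/(1-0.2683) = 0.3667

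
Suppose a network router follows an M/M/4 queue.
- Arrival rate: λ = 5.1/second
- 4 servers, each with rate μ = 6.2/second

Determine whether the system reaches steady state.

Stability requires ρ = λ/(cμ) < 1
ρ = 5.1/(4 × 6.2) = 5.1/24.80 = 0.2056
Since 0.2056 < 1, the system is STABLE.
The servers are busy 20.56% of the time.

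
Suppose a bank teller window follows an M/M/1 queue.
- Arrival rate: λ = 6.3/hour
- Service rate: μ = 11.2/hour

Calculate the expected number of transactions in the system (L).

ρ = λ/μ = 6.3/11.2 = 0.5625
For M/M/1: L = λ/(μ-λ)
L = 6.3/(11.2-6.3) = 6.3/4.90
L = 1.2857 transactions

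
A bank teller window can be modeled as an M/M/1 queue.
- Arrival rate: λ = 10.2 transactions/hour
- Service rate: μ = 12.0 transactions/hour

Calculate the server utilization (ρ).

Server utilization: ρ = λ/μ
ρ = 10.2/12.0 = 0.8500
The server is busy 85.00% of the time.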